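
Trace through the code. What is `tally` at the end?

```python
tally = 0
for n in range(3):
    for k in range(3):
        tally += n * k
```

Let's trace through this code step by step.

Initialize: tally = 0
Entering loop: for n in range(3):

After execution: tally = 9
9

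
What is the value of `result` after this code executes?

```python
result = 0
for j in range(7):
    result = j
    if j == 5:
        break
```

Let's trace through this code step by step.

Initialize: result = 0
Entering loop: for j in range(7):

After execution: result = 5
5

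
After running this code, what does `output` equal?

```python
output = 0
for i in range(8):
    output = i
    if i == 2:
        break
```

Let's trace through this code step by step.

Initialize: output = 0
Entering loop: for i in range(8):

After execution: output = 2
2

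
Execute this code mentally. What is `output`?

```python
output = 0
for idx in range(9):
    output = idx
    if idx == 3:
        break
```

Let's trace through this code step by step.

Initialize: output = 0
Entering loop: for idx in range(9):

After execution: output = 3
3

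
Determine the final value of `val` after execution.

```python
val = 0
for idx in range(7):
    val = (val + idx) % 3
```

Let's trace through this code step by step.

Initialize: val = 0
Entering loop: for idx in range(7):

After execution: val = 0
0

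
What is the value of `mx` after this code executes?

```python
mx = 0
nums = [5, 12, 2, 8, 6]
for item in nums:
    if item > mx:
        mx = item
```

Let's trace through this code step by step.

Initialize: mx = 0
Initialize: nums = [5, 12, 2, 8, 6]
Entering loop: for item in nums:

After execution: mx = 12
12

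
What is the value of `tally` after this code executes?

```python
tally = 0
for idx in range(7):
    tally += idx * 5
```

Let's trace through this code step by step.

Initialize: tally = 0
Entering loop: for idx in range(7):

After execution: tally = 105
105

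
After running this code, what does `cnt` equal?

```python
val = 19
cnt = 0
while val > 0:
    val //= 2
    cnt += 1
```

Let's trace through this code step by step.

Initialize: val = 19
Initialize: cnt = 0
Entering loop: while val > 0:

After execution: cnt = 5
5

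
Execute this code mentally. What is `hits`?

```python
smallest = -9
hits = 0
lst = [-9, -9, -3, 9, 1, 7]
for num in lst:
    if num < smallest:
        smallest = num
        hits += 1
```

Let's trace through this code step by step.

Initialize: smallest = -9
Initialize: hits = 0
Initialize: lst = [-9, -9, -3, 9, 1, 7]
Entering loop: for num in lst:

After execution: hits = 0
0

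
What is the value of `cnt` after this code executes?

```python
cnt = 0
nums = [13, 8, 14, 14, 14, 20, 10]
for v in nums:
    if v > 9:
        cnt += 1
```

Let's trace through this code step by step.

Initialize: cnt = 0
Initialize: nums = [13, 8, 14, 14, 14, 20, 10]
Entering loop: for v in nums:

After execution: cnt = 6
6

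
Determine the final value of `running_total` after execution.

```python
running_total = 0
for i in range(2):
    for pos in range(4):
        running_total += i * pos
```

Let's trace through this code step by step.

Initialize: running_total = 0
Entering loop: for i in range(2):

After execution: running_total = 6
6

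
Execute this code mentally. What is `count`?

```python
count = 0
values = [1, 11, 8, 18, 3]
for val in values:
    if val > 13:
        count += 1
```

Let's trace through this code step by step.

Initialize: count = 0
Initialize: values = [1, 11, 8, 18, 3]
Entering loop: for val in values:

After execution: count = 1
1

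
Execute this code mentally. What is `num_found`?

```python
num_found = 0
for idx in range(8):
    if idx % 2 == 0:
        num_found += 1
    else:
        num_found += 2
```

Let's trace through this code step by step.

Initialize: num_found = 0
Entering loop: for idx in range(8):

After execution: num_found = 12
12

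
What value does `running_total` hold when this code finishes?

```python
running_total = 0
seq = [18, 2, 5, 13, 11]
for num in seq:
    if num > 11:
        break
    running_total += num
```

Let's trace through this code step by step.

Initialize: running_total = 0
Initialize: seq = [18, 2, 5, 13, 11]
Entering loop: for num in seq:

After execution: running_total = 0
0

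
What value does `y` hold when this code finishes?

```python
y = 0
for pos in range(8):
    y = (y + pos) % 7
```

Let's trace through this code step by step.

Initialize: y = 0
Entering loop: for pos in range(8):

After execution: y = 0
0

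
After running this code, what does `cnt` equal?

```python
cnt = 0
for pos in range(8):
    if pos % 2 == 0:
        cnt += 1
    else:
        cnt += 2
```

Let's trace through this code step by step.

Initialize: cnt = 0
Entering loop: for pos in range(8):

After execution: cnt = 12
12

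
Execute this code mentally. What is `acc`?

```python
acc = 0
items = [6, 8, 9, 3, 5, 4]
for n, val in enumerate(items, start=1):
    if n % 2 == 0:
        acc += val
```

Let's trace through this code step by step.

Initialize: acc = 0
Initialize: items = [6, 8, 9, 3, 5, 4]
Entering loop: for n, val in enumerate(items, start=1):

After execution: acc = 15
15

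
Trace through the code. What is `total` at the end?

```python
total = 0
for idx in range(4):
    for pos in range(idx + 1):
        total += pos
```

Let's trace through this code step by step.

Initialize: total = 0
Entering loop: for idx in range(4):

After execution: total = 10
10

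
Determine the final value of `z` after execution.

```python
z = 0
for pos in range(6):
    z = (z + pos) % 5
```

Let's trace through this code step by step.

Initialize: z = 0
Entering loop: for pos in range(6):

After execution: z = 0
0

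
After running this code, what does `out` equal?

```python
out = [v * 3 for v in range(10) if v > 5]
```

Let's trace through this code step by step.

Initialize: out = [v * 3 for v in range(10) if v > 5]

After execution: out = [18, 21, 24, 27]
[18, 21, 24, 27]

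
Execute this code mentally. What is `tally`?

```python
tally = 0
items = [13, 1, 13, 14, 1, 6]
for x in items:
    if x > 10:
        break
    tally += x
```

Let's trace through this code step by step.

Initialize: tally = 0
Initialize: items = [13, 1, 13, 14, 1, 6]
Entering loop: for x in items:

After execution: tally = 0
0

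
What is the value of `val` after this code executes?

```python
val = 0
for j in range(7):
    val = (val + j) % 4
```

Let's trace through this code step by step.

Initialize: val = 0
Entering loop: for j in range(7):

After execution: val = 1
1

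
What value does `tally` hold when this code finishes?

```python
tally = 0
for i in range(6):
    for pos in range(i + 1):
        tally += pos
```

Let's trace through this code step by step.

Initialize: tally = 0
Entering loop: for i in range(6):

After execution: tally = 35
35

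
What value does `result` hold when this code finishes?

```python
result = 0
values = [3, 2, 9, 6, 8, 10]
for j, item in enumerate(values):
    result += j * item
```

Let's trace through this code step by step.

Initialize: result = 0
Initialize: values = [3, 2, 9, 6, 8, 10]
Entering loop: for j, item in enumerate(values):

After execution: result = 120
120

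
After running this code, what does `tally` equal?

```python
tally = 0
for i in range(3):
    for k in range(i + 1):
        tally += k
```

Let's trace through this code step by step.

Initialize: tally = 0
Entering loop: for i in range(3):

After execution: tally = 4
4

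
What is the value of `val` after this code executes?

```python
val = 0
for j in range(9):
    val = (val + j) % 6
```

Let's trace through this code step by step.

Initialize: val = 0
Entering loop: for j in range(9):

After execution: val = 0
0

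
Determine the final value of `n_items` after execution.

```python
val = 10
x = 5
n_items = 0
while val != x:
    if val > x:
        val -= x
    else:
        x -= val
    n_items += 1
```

Let's trace through this code step by step.

Initialize: val = 10
Initialize: x = 5
Initialize: n_items = 0
Entering loop: while val != x:

After execution: n_items = 1
1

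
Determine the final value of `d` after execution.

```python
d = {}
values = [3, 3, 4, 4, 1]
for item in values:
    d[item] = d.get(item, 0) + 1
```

Let's trace through this code step by step.

Initialize: d = {}
Initialize: values = [3, 3, 4, 4, 1]
Entering loop: for item in values:

After execution: d = {3: 2, 4: 2, 1: 1}
{3: 2, 4: 2, 1: 1}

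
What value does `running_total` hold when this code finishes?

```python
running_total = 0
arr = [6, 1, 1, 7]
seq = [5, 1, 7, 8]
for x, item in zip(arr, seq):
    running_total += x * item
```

Let's trace through this code step by step.

Initialize: running_total = 0
Initialize: arr = [6, 1, 1, 7]
Initialize: seq = [5, 1, 7, 8]
Entering loop: for x, item in zip(arr, seq):

After execution: running_total = 94
94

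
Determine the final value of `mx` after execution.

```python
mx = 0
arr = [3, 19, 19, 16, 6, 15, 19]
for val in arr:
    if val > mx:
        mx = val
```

Let's trace through this code step by step.

Initialize: mx = 0
Initialize: arr = [3, 19, 19, 16, 6, 15, 19]
Entering loop: for val in arr:

After execution: mx = 19
19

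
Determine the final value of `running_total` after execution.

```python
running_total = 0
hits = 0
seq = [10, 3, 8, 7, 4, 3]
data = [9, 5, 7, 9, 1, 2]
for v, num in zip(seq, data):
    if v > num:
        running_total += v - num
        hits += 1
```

Let's trace through this code step by step.

Initialize: running_total = 0
Initialize: hits = 0
Initialize: seq = [10, 3, 8, 7, 4, 3]
Initialize: data = [9, 5, 7, 9, 1, 2]
Entering loop: for v, num in zip(seq, data):

After execution: running_total = 6
6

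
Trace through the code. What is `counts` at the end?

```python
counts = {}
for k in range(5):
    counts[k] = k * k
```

Let's trace through this code step by step.

Initialize: counts = {}
Entering loop: for k in range(5):

After execution: counts = {0: 0, 1: 1, 2: 4, 3: 9, 4: 16}
{0: 0, 1: 1, 2: 4, 3: 9, 4: 16}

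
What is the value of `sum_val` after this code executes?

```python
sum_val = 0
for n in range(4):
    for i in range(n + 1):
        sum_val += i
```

Let's trace through this code step by step.

Initialize: sum_val = 0
Entering loop: for n in range(4):

After execution: sum_val = 10
10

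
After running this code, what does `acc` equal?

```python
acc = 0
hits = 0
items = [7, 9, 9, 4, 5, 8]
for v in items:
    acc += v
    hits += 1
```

Let's trace through this code step by step.

Initialize: acc = 0
Initialize: hits = 0
Initialize: items = [7, 9, 9, 4, 5, 8]
Entering loop: for v in items:

After execution: acc = 42
42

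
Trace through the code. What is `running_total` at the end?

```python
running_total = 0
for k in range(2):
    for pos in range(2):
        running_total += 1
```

Let's trace through this code step by step.

Initialize: running_total = 0
Entering loop: for k in range(2):

After execution: running_total = 4
4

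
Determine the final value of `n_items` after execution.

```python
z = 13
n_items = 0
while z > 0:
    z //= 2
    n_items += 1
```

Let's trace through this code step by step.

Initialize: z = 13
Initialize: n_items = 0
Entering loop: while z > 0:

After execution: n_items = 4
4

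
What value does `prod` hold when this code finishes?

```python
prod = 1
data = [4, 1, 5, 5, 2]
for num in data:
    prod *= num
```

Let's trace through this code step by step.

Initialize: prod = 1
Initialize: data = [4, 1, 5, 5, 2]
Entering loop: for num in data:

After execution: prod = 200
200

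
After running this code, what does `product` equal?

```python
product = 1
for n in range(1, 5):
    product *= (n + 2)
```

Let's trace through this code step by step.

Initialize: product = 1
Entering loop: for n in range(1, 5):

After execution: product = 360
360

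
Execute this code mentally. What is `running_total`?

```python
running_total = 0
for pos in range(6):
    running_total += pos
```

Let's trace through this code step by step.

Initialize: running_total = 0
Entering loop: for pos in range(6):

After execution: running_total = 15
15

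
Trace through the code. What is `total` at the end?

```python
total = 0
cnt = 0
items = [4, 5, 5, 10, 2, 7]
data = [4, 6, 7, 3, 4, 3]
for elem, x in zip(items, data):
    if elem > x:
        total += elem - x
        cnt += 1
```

Let's trace through this code step by step.

Initialize: total = 0
Initialize: cnt = 0
Initialize: items = [4, 5, 5, 10, 2, 7]
Initialize: data = [4, 6, 7, 3, 4, 3]
Entering loop: for elem, x in zip(items, data):

After execution: total = 11
11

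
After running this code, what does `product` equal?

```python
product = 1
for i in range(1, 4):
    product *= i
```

Let's trace through this code step by step.

Initialize: product = 1
Entering loop: for i in range(1, 4):

After execution: product = 6
6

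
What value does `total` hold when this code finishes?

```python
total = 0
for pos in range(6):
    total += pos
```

Let's trace through this code step by step.

Initialize: total = 0
Entering loop: for pos in range(6):

After execution: total = 15
15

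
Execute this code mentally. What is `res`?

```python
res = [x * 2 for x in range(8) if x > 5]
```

Let's trace through this code step by step.

Initialize: res = [x * 2 for x in range(8) if x > 5]

After execution: res = [12, 14]
[12, 14]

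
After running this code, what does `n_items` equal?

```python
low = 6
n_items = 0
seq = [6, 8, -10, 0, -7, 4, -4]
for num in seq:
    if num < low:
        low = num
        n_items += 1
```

Let's trace through this code step by step.

Initialize: low = 6
Initialize: n_items = 0
Initialize: seq = [6, 8, -10, 0, -7, 4, -4]
Entering loop: for num in seq:

After execution: n_items = 1
1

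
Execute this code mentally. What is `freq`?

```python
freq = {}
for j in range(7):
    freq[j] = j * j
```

Let's trace through this code step by step.

Initialize: freq = {}
Entering loop: for j in range(7):

After execution: freq = {0: 0, 1: 1, 2: 4, 3: 9, 4: 16, 5: 25, 6: 36}
{0: 0, 1: 1, 2: 4, 3: 9, 4: 16, 5: 25, 6: 36}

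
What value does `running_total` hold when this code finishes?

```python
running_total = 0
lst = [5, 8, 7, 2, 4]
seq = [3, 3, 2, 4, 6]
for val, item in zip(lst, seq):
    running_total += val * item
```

Let's trace through this code step by step.

Initialize: running_total = 0
Initialize: lst = [5, 8, 7, 2, 4]
Initialize: seq = [3, 3, 2, 4, 6]
Entering loop: for val, item in zip(lst, seq):

After execution: running_total = 85
85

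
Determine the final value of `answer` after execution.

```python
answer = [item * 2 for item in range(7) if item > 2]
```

Let's trace through this code step by step.

Initialize: answer = [item * 2 for item in range(7) if item > 2]

After execution: answer = [6, 8, 10, 12]
[6, 8, 10, 12]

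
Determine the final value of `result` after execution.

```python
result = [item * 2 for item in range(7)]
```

Let's trace through this code step by step.

Initialize: result = [item * 2 for item in range(7)]

After execution: result = [0, 2, 4, 6, 8, 10, 12]
[0, 2, 4, 6, 8, 10, 12]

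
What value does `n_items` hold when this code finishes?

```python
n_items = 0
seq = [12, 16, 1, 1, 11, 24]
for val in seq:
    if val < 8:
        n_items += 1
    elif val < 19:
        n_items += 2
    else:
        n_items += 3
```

Let's trace through this code step by step.

Initialize: n_items = 0
Initialize: seq = [12, 16, 1, 1, 11, 24]
Entering loop: for val in seq:

After execution: n_items = 11
11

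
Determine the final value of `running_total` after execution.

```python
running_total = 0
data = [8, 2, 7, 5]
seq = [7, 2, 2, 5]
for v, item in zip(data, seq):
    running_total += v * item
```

Let's trace through this code step by step.

Initialize: running_total = 0
Initialize: data = [8, 2, 7, 5]
Initialize: seq = [7, 2, 2, 5]
Entering loop: for v, item in zip(data, seq):

After execution: running_total = 99
99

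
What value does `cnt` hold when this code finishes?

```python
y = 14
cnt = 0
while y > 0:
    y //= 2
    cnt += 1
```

Let's trace through this code step by step.

Initialize: y = 14
Initialize: cnt = 0
Entering loop: while y > 0:

After execution: cnt = 4
4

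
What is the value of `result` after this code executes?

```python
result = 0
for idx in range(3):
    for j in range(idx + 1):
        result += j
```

Let's trace through this code step by step.

Initialize: result = 0
Entering loop: for idx in range(3):

After execution: result = 4
4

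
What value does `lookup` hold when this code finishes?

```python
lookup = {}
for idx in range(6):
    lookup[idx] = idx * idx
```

Let's trace through this code step by step.

Initialize: lookup = {}
Entering loop: for idx in range(6):

After execution: lookup = {0: 0, 1: 1, 2: 4, 3: 9, 4: 16, 5: 25}
{0: 0, 1: 1, 2: 4, 3: 9, 4: 16, 5: 25}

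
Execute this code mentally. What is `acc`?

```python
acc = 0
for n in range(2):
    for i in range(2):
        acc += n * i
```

Let's trace through this code step by step.

Initialize: acc = 0
Entering loop: for n in range(2):

After execution: acc = 1
1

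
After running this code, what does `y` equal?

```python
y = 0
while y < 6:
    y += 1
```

Let's trace through this code step by step.

Initialize: y = 0
Entering loop: while y < 6:

After execution: y = 6
6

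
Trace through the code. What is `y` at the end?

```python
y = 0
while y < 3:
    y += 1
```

Let's trace through this code step by step.

Initialize: y = 0
Entering loop: while y < 3:

After execution: y = 3
3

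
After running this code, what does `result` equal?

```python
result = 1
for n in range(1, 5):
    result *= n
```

Let's trace through this code step by step.

Initialize: result = 1
Entering loop: for n in range(1, 5):

After execution: result = 24
24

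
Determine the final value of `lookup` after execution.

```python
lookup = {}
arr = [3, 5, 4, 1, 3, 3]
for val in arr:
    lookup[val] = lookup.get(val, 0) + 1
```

Let's trace through this code step by step.

Initialize: lookup = {}
Initialize: arr = [3, 5, 4, 1, 3, 3]
Entering loop: for val in arr:

After execution: lookup = {3: 3, 5: 1, 4: 1, 1: 1}
{3: 3, 5: 1, 4: 1, 1: 1}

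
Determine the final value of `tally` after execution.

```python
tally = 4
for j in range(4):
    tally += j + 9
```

Let's trace through this code step by step.

Initialize: tally = 4
Entering loop: for j in range(4):

After execution: tally = 46
46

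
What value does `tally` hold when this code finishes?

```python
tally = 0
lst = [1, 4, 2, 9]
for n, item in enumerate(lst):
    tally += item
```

Let's trace through this code step by step.

Initialize: tally = 0
Initialize: lst = [1, 4, 2, 9]
Entering loop: for n, item in enumerate(lst):

After execution: tally = 16
16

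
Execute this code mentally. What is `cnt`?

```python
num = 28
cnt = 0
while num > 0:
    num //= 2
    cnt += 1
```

Let's trace through this code step by step.

Initialize: num = 28
Initialize: cnt = 0
Entering loop: while num > 0:

After execution: cnt = 5
5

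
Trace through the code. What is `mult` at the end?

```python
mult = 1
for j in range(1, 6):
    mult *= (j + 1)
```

Let's trace through this code step by step.

Initialize: mult = 1
Entering loop: for j in range(1, 6):

After execution: mult = 720
720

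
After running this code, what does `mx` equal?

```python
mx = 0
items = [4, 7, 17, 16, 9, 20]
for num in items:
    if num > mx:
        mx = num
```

Let's trace through this code step by step.

Initialize: mx = 0
Initialize: items = [4, 7, 17, 16, 9, 20]
Entering loop: for num in items:

After execution: mx = 20
20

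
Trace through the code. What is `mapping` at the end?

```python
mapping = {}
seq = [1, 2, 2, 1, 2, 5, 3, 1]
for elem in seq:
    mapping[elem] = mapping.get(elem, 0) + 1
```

Let's trace through this code step by step.

Initialize: mapping = {}
Initialize: seq = [1, 2, 2, 1, 2, 5, 3, 1]
Entering loop: for elem in seq:

After execution: mapping = {1: 3, 2: 3, 5: 1, 3: 1}
{1: 3, 2: 3, 5: 1, 3: 1}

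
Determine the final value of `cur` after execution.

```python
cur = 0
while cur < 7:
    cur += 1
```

Let's trace through this code step by step.

Initialize: cur = 0
Entering loop: while cur < 7:

After execution: cur = 7
7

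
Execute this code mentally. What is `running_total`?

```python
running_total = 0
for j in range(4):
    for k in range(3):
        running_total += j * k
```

Let's trace through this code step by step.

Initialize: running_total = 0
Entering loop: for j in range(4):

After execution: running_total = 18
18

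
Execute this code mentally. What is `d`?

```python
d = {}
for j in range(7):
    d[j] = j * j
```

Let's trace through this code step by step.

Initialize: d = {}
Entering loop: for j in range(7):

After execution: d = {0: 0, 1: 1, 2: 4, 3: 9, 4: 16, 5: 25, 6: 36}
{0: 0, 1: 1, 2: 4, 3: 9, 4: 16, 5: 25, 6: 36}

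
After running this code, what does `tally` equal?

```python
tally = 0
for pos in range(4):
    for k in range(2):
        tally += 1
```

Let's trace through this code step by step.

Initialize: tally = 0
Entering loop: for pos in range(4):

After execution: tally = 8
8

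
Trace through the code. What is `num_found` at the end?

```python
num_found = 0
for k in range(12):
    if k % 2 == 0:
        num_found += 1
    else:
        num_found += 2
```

Let's trace through this code step by step.

Initialize: num_found = 0
Entering loop: for k in range(12):

After execution: num_found = 18
18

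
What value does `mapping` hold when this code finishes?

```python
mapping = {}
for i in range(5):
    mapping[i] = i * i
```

Let's trace through this code step by step.

Initialize: mapping = {}
Entering loop: for i in range(5):

After execution: mapping = {0: 0, 1: 1, 2: 4, 3: 9, 4: 16}
{0: 0, 1: 1, 2: 4, 3: 9, 4: 16}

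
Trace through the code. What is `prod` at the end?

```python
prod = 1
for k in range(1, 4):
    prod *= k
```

Let's trace through this code step by step.

Initialize: prod = 1
Entering loop: for k in range(1, 4):

After execution: prod = 6
6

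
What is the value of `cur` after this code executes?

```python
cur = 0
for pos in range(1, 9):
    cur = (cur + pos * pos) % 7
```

Let's trace through this code step by step.

Initialize: cur = 0
Entering loop: for pos in range(1, 9):

After execution: cur = 1
1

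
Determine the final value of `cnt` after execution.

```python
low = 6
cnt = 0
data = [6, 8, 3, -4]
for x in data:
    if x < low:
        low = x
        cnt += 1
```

Let's trace through this code step by step.

Initialize: low = 6
Initialize: cnt = 0
Initialize: data = [6, 8, 3, -4]
Entering loop: for x in data:

After execution: cnt = 2
2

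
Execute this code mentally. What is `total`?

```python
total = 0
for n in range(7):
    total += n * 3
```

Let's trace through this code step by step.

Initialize: total = 0
Entering loop: for n in range(7):

After execution: total = 63
63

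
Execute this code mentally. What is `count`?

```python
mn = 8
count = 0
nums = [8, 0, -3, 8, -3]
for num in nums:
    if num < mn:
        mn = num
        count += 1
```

Let's trace through this code step by step.

Initialize: mn = 8
Initialize: count = 0
Initialize: nums = [8, 0, -3, 8, -3]
Entering loop: for num in nums:

After execution: count = 2
2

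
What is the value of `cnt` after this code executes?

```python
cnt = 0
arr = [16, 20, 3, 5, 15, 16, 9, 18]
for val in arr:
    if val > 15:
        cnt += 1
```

Let's trace through this code step by step.

Initialize: cnt = 0
Initialize: arr = [16, 20, 3, 5, 15, 16, 9, 18]
Entering loop: for val in arr:

After execution: cnt = 4
4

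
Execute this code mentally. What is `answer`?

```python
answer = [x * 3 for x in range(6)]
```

Let's trace through this code step by step.

Initialize: answer = [x * 3 for x in range(6)]

After execution: answer = [0, 3, 6, 9, 12, 15]
[0, 3, 6, 9, 12, 15]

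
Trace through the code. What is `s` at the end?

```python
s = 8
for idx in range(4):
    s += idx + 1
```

Let's trace through this code step by step.

Initialize: s = 8
Entering loop: for idx in range(4):

After execution: s = 18
18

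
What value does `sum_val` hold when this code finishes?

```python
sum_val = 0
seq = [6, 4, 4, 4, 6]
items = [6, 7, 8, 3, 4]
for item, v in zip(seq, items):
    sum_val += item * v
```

Let's trace through this code step by step.

Initialize: sum_val = 0
Initialize: seq = [6, 4, 4, 4, 6]
Initialize: items = [6, 7, 8, 3, 4]
Entering loop: for item, v in zip(seq, items):

After execution: sum_val = 132
132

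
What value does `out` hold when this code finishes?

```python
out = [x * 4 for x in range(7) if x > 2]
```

Let's trace through this code step by step.

Initialize: out = [x * 4 for x in range(7) if x > 2]

After execution: out = [12, 16, 20, 24]
[12, 16, 20, 24]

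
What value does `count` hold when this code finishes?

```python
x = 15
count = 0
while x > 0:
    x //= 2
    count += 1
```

Let's trace through this code step by step.

Initialize: x = 15
Initialize: count = 0
Entering loop: while x > 0:

After execution: count = 4
4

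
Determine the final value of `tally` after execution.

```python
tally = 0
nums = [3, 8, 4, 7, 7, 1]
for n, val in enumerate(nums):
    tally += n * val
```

Let's trace through this code step by step.

Initialize: tally = 0
Initialize: nums = [3, 8, 4, 7, 7, 1]
Entering loop: for n, val in enumerate(nums):

After execution: tally = 70
70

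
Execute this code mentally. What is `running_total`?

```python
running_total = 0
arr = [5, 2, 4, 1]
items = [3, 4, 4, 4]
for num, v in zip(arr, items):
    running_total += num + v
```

Let's trace through this code step by step.

Initialize: running_total = 0
Initialize: arr = [5, 2, 4, 1]
Initialize: items = [3, 4, 4, 4]
Entering loop: for num, v in zip(arr, items):

After execution: running_total = 27
27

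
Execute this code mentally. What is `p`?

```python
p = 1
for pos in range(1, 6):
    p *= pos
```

Let's trace through this code step by step.

Initialize: p = 1
Entering loop: for pos in range(1, 6):

After execution: p = 120
120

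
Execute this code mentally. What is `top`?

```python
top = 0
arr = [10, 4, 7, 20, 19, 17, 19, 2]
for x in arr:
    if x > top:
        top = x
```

Let's trace through this code step by step.

Initialize: top = 0
Initialize: arr = [10, 4, 7, 20, 19, 17, 19, 2]
Entering loop: for x in arr:

After execution: top = 20
20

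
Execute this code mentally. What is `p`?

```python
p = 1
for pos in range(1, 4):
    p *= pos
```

Let's trace through this code step by step.

Initialize: p = 1
Entering loop: for pos in range(1, 4):

After execution: p = 6
6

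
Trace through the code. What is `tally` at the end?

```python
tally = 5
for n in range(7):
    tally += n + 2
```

Let's trace through this code step by step.

Initialize: tally = 5
Entering loop: for n in range(7):

After execution: tally = 40
40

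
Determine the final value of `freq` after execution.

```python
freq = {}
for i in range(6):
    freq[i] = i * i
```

Let's trace through this code step by step.

Initialize: freq = {}
Entering loop: for i in range(6):

After execution: freq = {0: 0, 1: 1, 2: 4, 3: 9, 4: 16, 5: 25}
{0: 0, 1: 1, 2: 4, 3: 9, 4: 16, 5: 25}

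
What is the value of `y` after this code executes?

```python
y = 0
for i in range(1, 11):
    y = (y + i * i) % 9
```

Let's trace through this code step by step.

Initialize: y = 0
Entering loop: for i in range(1, 11):

After execution: y = 7
7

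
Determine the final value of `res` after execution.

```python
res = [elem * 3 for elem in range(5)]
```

Let's trace through this code step by step.

Initialize: res = [elem * 3 for elem in range(5)]

After execution: res = [0, 3, 6, 9, 12]
[0, 3, 6, 9, 12]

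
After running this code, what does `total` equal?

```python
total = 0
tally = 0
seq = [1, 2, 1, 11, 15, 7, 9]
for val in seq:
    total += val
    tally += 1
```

Let's trace through this code step by step.

Initialize: total = 0
Initialize: tally = 0
Initialize: seq = [1, 2, 1, 11, 15, 7, 9]
Entering loop: for val in seq:

After execution: total = 46
46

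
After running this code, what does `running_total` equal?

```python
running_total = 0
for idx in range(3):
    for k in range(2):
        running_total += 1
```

Let's trace through this code step by step.

Initialize: running_total = 0
Entering loop: for idx in range(3):

After execution: running_total = 6
6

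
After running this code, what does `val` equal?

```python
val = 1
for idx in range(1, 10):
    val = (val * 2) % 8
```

Let's trace through this code step by step.

Initialize: val = 1
Entering loop: for idx in range(1, 10):

After execution: val = 0
0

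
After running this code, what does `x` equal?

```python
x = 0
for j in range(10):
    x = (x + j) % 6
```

Let's trace through this code step by step.

Initialize: x = 0
Entering loop: for j in range(10):

After execution: x = 3
3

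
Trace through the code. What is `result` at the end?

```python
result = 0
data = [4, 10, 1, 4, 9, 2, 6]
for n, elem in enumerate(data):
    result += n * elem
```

Let's trace through this code step by step.

Initialize: result = 0
Initialize: data = [4, 10, 1, 4, 9, 2, 6]
Entering loop: for n, elem in enumerate(data):

After execution: result = 106
106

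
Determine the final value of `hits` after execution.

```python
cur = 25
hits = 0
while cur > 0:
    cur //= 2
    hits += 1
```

Let's trace through this code step by step.

Initialize: cur = 25
Initialize: hits = 0
Entering loop: while cur > 0:

After execution: hits = 5
5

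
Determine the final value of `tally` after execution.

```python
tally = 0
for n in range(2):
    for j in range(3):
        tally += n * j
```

Let's trace through this code step by step.

Initialize: tally = 0
Entering loop: for n in range(2):

After execution: tally = 3
3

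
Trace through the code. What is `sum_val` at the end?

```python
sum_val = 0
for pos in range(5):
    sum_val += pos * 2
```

Let's trace through this code step by step.

Initialize: sum_val = 0
Entering loop: for pos in range(5):

After execution: sum_val = 20
20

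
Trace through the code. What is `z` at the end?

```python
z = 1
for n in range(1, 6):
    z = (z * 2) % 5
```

Let's trace through this code step by step.

Initialize: z = 1
Entering loop: for n in range(1, 6):

After execution: z = 2
2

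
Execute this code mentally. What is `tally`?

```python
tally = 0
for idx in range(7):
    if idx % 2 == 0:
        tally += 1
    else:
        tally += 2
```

Let's trace through this code step by step.

Initialize: tally = 0
Entering loop: for idx in range(7):

After execution: tally = 10
10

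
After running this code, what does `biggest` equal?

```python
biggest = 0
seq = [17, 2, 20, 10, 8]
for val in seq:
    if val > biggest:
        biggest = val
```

Let's trace through this code step by step.

Initialize: biggest = 0
Initialize: seq = [17, 2, 20, 10, 8]
Entering loop: for val in seq:

After execution: biggest = 20
20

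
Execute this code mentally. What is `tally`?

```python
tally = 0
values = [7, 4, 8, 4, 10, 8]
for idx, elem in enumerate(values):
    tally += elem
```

Let's trace through this code step by step.

Initialize: tally = 0
Initialize: values = [7, 4, 8, 4, 10, 8]
Entering loop: for idx, elem in enumerate(values):

After execution: tally = 41
41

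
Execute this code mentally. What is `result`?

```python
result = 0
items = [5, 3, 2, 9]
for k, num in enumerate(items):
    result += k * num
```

Let's trace through this code step by step.

Initialize: result = 0
Initialize: items = [5, 3, 2, 9]
Entering loop: for k, num in enumerate(items):

After execution: result = 34
34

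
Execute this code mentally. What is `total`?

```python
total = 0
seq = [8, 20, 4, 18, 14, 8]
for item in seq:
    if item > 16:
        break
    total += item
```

Let's trace through this code step by step.

Initialize: total = 0
Initialize: seq = [8, 20, 4, 18, 14, 8]
Entering loop: for item in seq:

After execution: total = 8
8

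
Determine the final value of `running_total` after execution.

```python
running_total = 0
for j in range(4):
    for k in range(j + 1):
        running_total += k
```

Let's trace through this code step by step.

Initialize: running_total = 0
Entering loop: for j in range(4):

After execution: running_total = 10
10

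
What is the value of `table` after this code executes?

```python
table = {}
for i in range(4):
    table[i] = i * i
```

Let's trace through this code step by step.

Initialize: table = {}
Entering loop: for i in range(4):

After execution: table = {0: 0, 1: 1, 2: 4, 3: 9}
{0: 0, 1: 1, 2: 4, 3: 9}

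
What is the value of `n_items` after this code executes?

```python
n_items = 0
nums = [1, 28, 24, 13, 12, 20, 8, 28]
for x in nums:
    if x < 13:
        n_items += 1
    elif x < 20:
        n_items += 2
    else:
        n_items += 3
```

Let's trace through this code step by step.

Initialize: n_items = 0
Initialize: nums = [1, 28, 24, 13, 12, 20, 8, 28]
Entering loop: for x in nums:

After execution: n_items = 17
17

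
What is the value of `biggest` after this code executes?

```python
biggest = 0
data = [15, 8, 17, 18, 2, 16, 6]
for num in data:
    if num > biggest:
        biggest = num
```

Let's trace through this code step by step.

Initialize: biggest = 0
Initialize: data = [15, 8, 17, 18, 2, 16, 6]
Entering loop: for num in data:

After execution: biggest = 18
18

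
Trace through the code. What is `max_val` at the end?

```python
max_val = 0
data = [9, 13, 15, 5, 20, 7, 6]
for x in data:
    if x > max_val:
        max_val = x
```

Let's trace through this code step by step.

Initialize: max_val = 0
Initialize: data = [9, 13, 15, 5, 20, 7, 6]
Entering loop: for x in data:

After execution: max_val = 20
20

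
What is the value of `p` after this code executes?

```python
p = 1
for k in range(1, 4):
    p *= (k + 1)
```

Let's trace through this code step by step.

Initialize: p = 1
Entering loop: for k in range(1, 4):

After execution: p = 24
24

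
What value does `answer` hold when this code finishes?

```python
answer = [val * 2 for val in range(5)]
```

Let's trace through this code step by step.

Initialize: answer = [val * 2 for val in range(5)]

After execution: answer = [0, 2, 4, 6, 8]
[0, 2, 4, 6, 8]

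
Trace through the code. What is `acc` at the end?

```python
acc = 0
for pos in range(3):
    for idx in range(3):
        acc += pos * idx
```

Let's trace through this code step by step.

Initialize: acc = 0
Entering loop: for pos in range(3):

After execution: acc = 9
9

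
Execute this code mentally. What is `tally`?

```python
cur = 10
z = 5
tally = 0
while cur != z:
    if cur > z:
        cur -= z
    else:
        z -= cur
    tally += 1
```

Let's trace through this code step by step.

Initialize: cur = 10
Initialize: z = 5
Initialize: tally = 0
Entering loop: while cur != z:

After execution: tally = 1
1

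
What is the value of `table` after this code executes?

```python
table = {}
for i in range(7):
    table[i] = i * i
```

Let's trace through this code step by step.

Initialize: table = {}
Entering loop: for i in range(7):

After execution: table = {0: 0, 1: 1, 2: 4, 3: 9, 4: 16, 5: 25, 6: 36}
{0: 0, 1: 1, 2: 4, 3: 9, 4: 16, 5: 25, 6: 36}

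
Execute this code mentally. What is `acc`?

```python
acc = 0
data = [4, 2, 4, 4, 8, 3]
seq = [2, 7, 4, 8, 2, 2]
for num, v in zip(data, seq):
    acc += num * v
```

Let's trace through this code step by step.

Initialize: acc = 0
Initialize: data = [4, 2, 4, 4, 8, 3]
Initialize: seq = [2, 7, 4, 8, 2, 2]
Entering loop: for num, v in zip(data, seq):

After execution: acc = 92
92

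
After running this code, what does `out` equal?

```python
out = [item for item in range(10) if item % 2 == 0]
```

Let's trace through this code step by step.

Initialize: out = [item for item in range(10) if item % 2 == 0]

After execution: out = [0, 2, 4, 6, 8]
[0, 2, 4, 6, 8]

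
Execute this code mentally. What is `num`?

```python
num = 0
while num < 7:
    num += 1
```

Let's trace through this code step by step.

Initialize: num = 0
Entering loop: while num < 7:

After execution: num = 7
7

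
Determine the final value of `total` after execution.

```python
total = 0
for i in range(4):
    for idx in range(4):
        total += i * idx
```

Let's trace through this code step by step.

Initialize: total = 0
Entering loop: for i in range(4):

After execution: total = 36
36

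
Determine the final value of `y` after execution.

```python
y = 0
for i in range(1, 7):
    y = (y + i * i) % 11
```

Let's trace through this code step by step.

Initialize: y = 0
Entering loop: for i in range(1, 7):

After execution: y = 3
3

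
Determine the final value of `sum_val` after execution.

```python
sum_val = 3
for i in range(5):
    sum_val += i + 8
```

Let's trace through this code step by step.

Initialize: sum_val = 3
Entering loop: for i in range(5):

After execution: sum_val = 53
53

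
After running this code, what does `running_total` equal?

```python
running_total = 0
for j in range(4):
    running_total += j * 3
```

Let's trace through this code step by step.

Initialize: running_total = 0
Entering loop: for j in range(4):

After execution: running_total = 18
18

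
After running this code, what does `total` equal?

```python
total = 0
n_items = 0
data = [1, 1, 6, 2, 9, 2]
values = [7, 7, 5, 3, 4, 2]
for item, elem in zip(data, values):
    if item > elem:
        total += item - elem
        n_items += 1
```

Let's trace through this code step by step.

Initialize: total = 0
Initialize: n_items = 0
Initialize: data = [1, 1, 6, 2, 9, 2]
Initialize: values = [7, 7, 5, 3, 4, 2]
Entering loop: for item, elem in zip(data, values):

After execution: total = 6
6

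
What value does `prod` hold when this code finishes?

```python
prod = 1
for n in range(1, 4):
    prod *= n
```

Let's trace through this code step by step.

Initialize: prod = 1
Entering loop: for n in range(1, 4):

After execution: prod = 6
6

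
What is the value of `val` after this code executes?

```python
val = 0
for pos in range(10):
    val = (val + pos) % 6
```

Let's trace through this code step by step.

Initialize: val = 0
Entering loop: for pos in range(10):

After execution: val = 3
3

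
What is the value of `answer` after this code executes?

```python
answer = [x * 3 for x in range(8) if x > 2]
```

Let's trace through this code step by step.

Initialize: answer = [x * 3 for x in range(8) if x > 2]

After execution: answer = [9, 12, 15, 18, 21]
[9, 12, 15, 18, 21]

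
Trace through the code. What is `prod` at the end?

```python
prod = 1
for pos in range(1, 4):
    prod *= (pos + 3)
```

Let's trace through this code step by step.

Initialize: prod = 1
Entering loop: for pos in range(1, 4):

After execution: prod = 120
120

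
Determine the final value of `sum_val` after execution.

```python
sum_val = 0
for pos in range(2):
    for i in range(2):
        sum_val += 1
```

Let's trace through this code step by step.

Initialize: sum_val = 0
Entering loop: for pos in range(2):

After execution: sum_val = 4
4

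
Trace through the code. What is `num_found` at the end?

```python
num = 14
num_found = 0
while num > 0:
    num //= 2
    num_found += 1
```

Let's trace through this code step by step.

Initialize: num = 14
Initialize: num_found = 0
Entering loop: while num > 0:

After execution: num_found = 4
4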